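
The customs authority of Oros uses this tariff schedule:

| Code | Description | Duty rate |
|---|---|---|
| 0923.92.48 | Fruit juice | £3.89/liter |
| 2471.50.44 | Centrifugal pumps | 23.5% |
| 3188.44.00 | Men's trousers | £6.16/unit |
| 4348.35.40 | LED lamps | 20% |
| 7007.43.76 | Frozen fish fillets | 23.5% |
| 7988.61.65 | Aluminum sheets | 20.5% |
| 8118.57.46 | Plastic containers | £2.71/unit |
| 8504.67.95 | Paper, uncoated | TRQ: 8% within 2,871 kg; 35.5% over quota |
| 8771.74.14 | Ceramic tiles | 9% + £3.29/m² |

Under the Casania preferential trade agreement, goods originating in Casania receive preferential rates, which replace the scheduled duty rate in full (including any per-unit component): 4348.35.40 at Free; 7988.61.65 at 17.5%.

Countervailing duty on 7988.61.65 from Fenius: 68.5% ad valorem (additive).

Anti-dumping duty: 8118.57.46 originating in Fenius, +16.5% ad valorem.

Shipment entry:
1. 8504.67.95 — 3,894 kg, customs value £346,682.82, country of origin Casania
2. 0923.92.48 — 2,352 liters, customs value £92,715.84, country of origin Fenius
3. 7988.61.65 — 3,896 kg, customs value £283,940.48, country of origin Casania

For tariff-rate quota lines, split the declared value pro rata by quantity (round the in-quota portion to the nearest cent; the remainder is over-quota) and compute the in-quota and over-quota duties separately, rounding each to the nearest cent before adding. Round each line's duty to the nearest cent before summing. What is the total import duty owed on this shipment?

£111,619.85

Line 1 (8504.67.95, Casania, 3,894 kg, £346,682.82):
Code 8504.67.95 is under a tariff-rate quota (threshold 2,871 kg). In-quota: 2,871 kg at 8%; over-quota: 1,023 kg at 35.5%.
Pro-rata value split: in-quota = £346,682.82 × 2,871/3,894 = £255,605.13; over-quota = £346,682.82 − £255,605.13 = £91,077.69.
In-quota duty = £255,605.13 × 8% = £20,448.41. Over-quota duty = £91,077.69 × 35.5% = £32,332.58.
Line duty = £20,448.41 + £32,332.58 = £52,780.99.
Line 2 (0923.92.48, Fenius, 2,352 liters, £92,715.84):
Base rate for 0923.92.48 is £3.89/liter.
Duty = 2,352 × £3.89 = £9,149.28.
Line 3 (7988.61.65, Casania, 3,896 kg, £283,940.48):
Base rate for 7988.61.65 is 20.5%.
Origin Casania qualifies under the Oros–Casania agreement and 7988.61.65 is covered: preferential rate 17.5% applies instead.
The additional-duty order on 7988.61.65 targets Fenius, not Casania; it does not apply.
Duty = £283,940.48 × 17.5% = £49,689.58.
Total = £52,780.99 + £9,149.28 + £49,689.58 = £111,619.85.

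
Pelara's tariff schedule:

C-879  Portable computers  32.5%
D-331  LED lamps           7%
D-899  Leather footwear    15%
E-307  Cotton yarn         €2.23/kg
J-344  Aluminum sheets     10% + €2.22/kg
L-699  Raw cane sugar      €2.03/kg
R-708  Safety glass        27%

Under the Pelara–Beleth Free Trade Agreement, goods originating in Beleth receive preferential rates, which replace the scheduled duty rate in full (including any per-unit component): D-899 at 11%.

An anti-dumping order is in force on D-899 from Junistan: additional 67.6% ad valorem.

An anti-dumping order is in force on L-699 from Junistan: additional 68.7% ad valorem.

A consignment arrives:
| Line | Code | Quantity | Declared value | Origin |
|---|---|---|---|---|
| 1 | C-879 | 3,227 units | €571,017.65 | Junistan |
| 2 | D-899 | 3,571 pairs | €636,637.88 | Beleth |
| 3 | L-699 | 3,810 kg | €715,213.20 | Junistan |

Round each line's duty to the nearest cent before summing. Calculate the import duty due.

Line 1 (C-879, Junistan, 3,227 units, €571,017.65):
Base rate for C-879 is 32.5%.
Duty = €571,017.65 × 32.5% = €185,580.74.
Line 2 (D-899, Beleth, 3,571 pairs, €636,637.88):
Base rate for D-899 is 15%.
Origin Beleth qualifies under the Pelara–Beleth agreement and D-899 is covered: preferential rate 11% applies instead.
The additional-duty order on D-899 targets Junistan, not Beleth; it does not apply.
Duty = €636,637.88 × 11% = €70,030.17.
Line 3 (L-699, Junistan, 3,810 kg, €715,213.20):
Base rate for L-699 is €2.03/kg.
Additional duty on L-699 from Junistan: +68.7% ad valorem. Applied ad valorem rate = 68.7%.
Duty = €715,213.20 × 68.7% + 3,810 × €2.03 = €499,085.77.
Total = €185,580.74 + €70,030.17 + €499,085.77 = €754,696.68.

€754,696.68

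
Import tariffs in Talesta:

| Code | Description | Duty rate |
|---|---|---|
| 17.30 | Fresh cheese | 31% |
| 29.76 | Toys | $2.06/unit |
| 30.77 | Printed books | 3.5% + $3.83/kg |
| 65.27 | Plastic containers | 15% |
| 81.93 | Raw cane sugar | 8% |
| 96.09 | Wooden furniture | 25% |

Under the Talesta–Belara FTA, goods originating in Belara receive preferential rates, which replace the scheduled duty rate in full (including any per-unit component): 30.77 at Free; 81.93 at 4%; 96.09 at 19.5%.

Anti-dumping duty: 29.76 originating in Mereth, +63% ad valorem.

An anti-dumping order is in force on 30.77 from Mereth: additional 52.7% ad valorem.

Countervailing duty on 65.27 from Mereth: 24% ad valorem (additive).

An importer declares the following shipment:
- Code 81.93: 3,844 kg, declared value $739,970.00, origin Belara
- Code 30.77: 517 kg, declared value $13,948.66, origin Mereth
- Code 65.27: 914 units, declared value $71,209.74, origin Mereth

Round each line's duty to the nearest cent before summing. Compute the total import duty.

$67,189.86

Line 1 (81.93, Belara, 3,844 kg, $739,970.00):
Base rate for 81.93 is 8%.
Origin Belara qualifies under the Talesta–Belara agreement and 81.93 is covered: preferential rate 4% applies instead.
Duty = $739,970.00 × 4% = $29,598.80.
Line 2 (30.77, Mereth, 517 kg, $13,948.66):
Base rate for 30.77 is 3.5% + $3.83/kg.
30.77 has an FTA preferential rate, but origin Mereth is not Belara; base rate stands.
Additional duty on 30.77 from Mereth: +52.7%. Applied ad valorem rate: 3.5% + 52.7% = 56.2%.
Duty = $13,948.66 × 56.2% + 517 × $3.83 = $9,819.26.
Line 3 (65.27, Mereth, 914 units, $71,209.74):
Base rate for 65.27 is 15%.
Additional duty on 65.27 from Mereth: +24%. Applied ad valorem rate: 15% + 24% = 39%.
Duty = $71,209.74 × 39% = $27,771.80.
Total = $29,598.80 + $9,819.26 + $27,771.80 = $67,189.86.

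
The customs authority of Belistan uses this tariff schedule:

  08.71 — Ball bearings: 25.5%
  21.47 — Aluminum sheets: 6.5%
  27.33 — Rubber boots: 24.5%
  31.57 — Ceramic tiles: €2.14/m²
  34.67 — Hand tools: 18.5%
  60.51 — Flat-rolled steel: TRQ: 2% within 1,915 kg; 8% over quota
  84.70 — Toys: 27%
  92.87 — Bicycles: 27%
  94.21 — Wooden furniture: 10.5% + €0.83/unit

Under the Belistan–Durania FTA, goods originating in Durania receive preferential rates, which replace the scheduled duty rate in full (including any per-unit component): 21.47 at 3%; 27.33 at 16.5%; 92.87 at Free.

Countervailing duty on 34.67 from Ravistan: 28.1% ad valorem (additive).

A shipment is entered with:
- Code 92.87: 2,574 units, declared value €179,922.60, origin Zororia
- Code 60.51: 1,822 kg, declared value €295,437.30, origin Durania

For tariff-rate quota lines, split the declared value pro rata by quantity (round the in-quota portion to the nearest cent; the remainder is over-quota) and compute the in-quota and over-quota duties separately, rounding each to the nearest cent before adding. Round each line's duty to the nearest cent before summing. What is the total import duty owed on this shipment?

Line 1 (92.87, Zororia, 2,574 units, €179,922.60):
Base rate for 92.87 is 27%.
92.87 has an FTA preferential rate, but origin Zororia is not Durania; base rate stands.
Duty = €179,922.60 × 27% = €48,579.10.
Line 2 (60.51, Durania, 1,822 kg, €295,437.30):
Code 60.51 is under a tariff-rate quota (threshold 1,915 kg). Quantity 1,822 kg is within the quota, so the in-quota rate 2% applies to the full value.
Duty = €295,437.30 × 2% = €5,908.75.
Total = €48,579.10 + €5,908.75 = €54,487.85.

€54,487.85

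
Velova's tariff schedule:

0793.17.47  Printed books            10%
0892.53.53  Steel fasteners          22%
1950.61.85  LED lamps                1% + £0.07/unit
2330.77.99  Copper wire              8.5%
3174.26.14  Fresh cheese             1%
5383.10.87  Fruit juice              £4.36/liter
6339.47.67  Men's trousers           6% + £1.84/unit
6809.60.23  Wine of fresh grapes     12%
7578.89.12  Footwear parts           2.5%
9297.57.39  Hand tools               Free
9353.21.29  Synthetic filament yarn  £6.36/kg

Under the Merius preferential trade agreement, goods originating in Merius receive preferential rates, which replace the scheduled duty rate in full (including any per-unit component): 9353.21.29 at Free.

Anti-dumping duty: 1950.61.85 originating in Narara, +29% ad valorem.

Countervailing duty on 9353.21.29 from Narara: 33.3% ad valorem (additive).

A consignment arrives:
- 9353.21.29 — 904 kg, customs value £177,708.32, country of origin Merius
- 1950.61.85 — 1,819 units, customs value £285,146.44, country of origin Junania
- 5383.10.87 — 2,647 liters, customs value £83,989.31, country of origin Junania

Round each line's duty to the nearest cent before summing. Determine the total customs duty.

Line 1 (9353.21.29, Merius, 904 kg, £177,708.32):
Base rate for 9353.21.29 is £6.36/kg.
Origin Merius qualifies under the Velova–Merius agreement and 9353.21.29 is covered: preferential rate Free applies instead.
The additional-duty order on 9353.21.29 targets Narara, not Merius; it does not apply.
Duty = £177,708.32 × 0% = £0.00.
Line 2 (1950.61.85, Junania, 1,819 units, £285,146.44):
Base rate for 1950.61.85 is 1% + £0.07/unit.
The additional-duty order on 1950.61.85 targets Narara, not Junania; it does not apply.
Duty = £285,146.44 × 1% + 1,819 × £0.07 = £2,978.79.
Line 3 (5383.10.87, Junania, 2,647 liters, £83,989.31):
Base rate for 5383.10.87 is £4.36/liter.
Duty = 2,647 × £4.36 = £11,540.92.
Total = £0.00 + £2,978.79 + £11,540.92 = £14,519.71.

£14,519.71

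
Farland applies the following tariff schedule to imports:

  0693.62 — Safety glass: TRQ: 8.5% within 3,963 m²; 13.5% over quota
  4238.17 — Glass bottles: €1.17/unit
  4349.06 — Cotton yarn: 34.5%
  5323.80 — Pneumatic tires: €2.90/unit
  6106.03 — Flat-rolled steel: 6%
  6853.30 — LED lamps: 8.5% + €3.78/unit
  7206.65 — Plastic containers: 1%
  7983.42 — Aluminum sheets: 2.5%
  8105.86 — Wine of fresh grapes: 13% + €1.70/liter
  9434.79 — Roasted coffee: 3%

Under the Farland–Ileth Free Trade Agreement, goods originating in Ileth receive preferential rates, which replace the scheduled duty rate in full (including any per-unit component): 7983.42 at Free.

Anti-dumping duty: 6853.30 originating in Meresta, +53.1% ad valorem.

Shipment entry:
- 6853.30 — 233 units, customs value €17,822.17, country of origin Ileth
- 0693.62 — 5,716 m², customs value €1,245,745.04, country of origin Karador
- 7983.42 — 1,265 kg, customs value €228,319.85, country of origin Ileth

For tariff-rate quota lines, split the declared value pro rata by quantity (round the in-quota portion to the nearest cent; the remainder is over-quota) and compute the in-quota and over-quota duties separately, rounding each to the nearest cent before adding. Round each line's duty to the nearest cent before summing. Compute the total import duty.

Line 1 (6853.30, Ileth, 233 units, €17,822.17):
Base rate for 6853.30 is 8.5% + €3.78/unit.
Origin Ileth is the FTA partner but 6853.30 is not on the preference list; base rate stands.
The additional-duty order on 6853.30 targets Meresta, not Ileth; it does not apply.
Duty = €17,822.17 × 8.5% + 233 × €3.78 = €2,395.62.
Line 2 (0693.62, Karador, 5,716 m², €1,245,745.04):
Code 0693.62 is under a tariff-rate quota (threshold 3,963 m²). In-quota: 3,963 m² at 8.5%; over-quota: 1,753 m² at 13.5%.
Pro-rata value split: in-quota = €1,245,745.04 × 3,963/5,716 = €863,696.22; over-quota = €1,245,745.04 − €863,696.22 = €382,048.82.
In-quota duty = €863,696.22 × 8.5% = €73,414.18. Over-quota duty = €382,048.82 × 13.5% = €51,576.59.
Line duty = €73,414.18 + €51,576.59 = €124,990.77.
Line 3 (7983.42, Ileth, 1,265 kg, €228,319.85):
Base rate for 7983.42 is 2.5%.
Origin Ileth qualifies under the Farland–Ileth agreement and 7983.42 is covered: preferential rate Free applies instead.
Duty = €228,319.85 × 0% = €0.00.
Total = €2,395.62 + €124,990.77 + €0.00 = €127,386.39.

€127,386.39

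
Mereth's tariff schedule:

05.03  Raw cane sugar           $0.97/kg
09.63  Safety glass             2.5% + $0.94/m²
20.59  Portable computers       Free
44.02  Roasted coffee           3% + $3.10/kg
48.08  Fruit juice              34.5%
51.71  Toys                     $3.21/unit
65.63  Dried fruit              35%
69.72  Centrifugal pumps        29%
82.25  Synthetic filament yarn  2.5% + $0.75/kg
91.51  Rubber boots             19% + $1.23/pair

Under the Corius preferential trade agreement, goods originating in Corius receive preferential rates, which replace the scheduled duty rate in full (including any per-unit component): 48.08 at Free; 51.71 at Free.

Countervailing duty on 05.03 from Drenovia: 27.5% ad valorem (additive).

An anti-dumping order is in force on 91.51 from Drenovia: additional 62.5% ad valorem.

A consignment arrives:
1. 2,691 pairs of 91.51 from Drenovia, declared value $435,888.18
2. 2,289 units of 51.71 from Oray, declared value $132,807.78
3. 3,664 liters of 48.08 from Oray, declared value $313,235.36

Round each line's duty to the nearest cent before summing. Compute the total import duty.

$473,972.69

Line 1 (91.51, Drenovia, 2,691 pairs, $435,888.18):
Base rate for 91.51 is 19% + $1.23/pair.
Additional duty on 91.51 from Drenovia: +62.5%. Applied ad valorem rate: 19% + 62.5% = 81.5%.
Duty = $435,888.18 × 81.5% + 2,691 × $1.23 = $358,558.80.
Line 2 (51.71, Oray, 2,289 units, $132,807.78):
Base rate for 51.71 is $3.21/unit.
51.71 has an FTA preferential rate, but origin Oray is not Corius; base rate stands.
Duty = 2,289 × $3.21 = $7,347.69.
Line 3 (48.08, Oray, 3,664 liters, $313,235.36):
Base rate for 48.08 is 34.5%.
48.08 has an FTA preferential rate, but origin Oray is not Corius; base rate stands.
Duty = $313,235.36 × 34.5% = $108,066.20.
Total = $358,558.80 + $7,347.69 + $108,066.20 = $473,972.69.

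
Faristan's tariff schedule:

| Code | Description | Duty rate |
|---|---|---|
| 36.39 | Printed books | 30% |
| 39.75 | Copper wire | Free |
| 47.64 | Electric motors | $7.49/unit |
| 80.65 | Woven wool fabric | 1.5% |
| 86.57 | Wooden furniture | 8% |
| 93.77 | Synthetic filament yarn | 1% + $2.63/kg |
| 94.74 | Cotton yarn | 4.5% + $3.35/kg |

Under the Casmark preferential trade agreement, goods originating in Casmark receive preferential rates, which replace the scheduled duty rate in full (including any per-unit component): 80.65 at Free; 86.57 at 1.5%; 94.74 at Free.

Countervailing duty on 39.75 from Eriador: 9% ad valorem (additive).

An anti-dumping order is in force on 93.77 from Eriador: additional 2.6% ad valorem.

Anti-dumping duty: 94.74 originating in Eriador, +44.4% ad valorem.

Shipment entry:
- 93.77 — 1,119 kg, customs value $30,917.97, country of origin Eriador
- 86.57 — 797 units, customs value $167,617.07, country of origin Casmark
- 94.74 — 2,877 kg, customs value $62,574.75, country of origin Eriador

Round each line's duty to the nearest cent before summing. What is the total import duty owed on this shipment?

$46,807.28

Line 1 (93.77, Eriador, 1,119 kg, $30,917.97):
Base rate for 93.77 is 1% + $2.63/kg.
Additional duty on 93.77 from Eriador: +2.6%. Applied ad valorem rate: 1% + 2.6% = 3.6%.
Duty = $30,917.97 × 3.6% + 1,119 × $2.63 = $4,056.02.
Line 2 (86.57, Casmark, 797 units, $167,617.07):
Base rate for 86.57 is 8%.
Origin Casmark qualifies under the Faristan–Casmark agreement and 86.57 is covered: preferential rate 1.5% applies instead.
Duty = $167,617.07 × 1.5% = $2,514.26.
Line 3 (94.74, Eriador, 2,877 kg, $62,574.75):
Base rate for 94.74 is 4.5% + $3.35/kg.
94.74 has an FTA preferential rate, but origin Eriador is not Casmark; base rate stands.
Additional duty on 94.74 from Eriador: +44.4%. Applied ad valorem rate: 4.5% + 44.4% = 48.9%.
Duty = $62,574.75 × 48.9% + 2,877 × $3.35 = $40,237.00.
Total = $4,056.02 + $2,514.26 + $40,237.00 = $46,807.28.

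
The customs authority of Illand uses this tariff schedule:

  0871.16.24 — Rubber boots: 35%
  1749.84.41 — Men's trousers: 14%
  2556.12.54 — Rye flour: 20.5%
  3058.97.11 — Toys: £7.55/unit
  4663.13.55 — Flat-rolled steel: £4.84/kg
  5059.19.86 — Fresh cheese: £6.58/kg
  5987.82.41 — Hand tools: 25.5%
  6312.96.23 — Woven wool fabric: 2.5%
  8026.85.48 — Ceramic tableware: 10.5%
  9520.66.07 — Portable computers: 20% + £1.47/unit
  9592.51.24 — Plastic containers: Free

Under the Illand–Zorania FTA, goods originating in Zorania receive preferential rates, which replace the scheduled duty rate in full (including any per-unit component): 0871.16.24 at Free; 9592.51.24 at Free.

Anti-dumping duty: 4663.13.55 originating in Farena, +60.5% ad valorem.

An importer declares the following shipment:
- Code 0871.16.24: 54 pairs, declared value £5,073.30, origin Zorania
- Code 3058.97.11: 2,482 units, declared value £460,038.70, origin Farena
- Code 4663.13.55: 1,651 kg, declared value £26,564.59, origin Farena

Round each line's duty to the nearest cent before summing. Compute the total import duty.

Line 1 (0871.16.24, Zorania, 54 pairs, £5,073.30):
Base rate for 0871.16.24 is 35%.
Origin Zorania qualifies under the Illand–Zorania agreement and 0871.16.24 is covered: preferential rate Free applies instead.
Duty = £5,073.30 × 0% = £0.00.
Line 2 (3058.97.11, Farena, 2,482 units, £460,038.70):
Base rate for 3058.97.11 is £7.55/unit.
Duty = 2,482 × £7.55 = £18,739.10.
Line 3 (4663.13.55, Farena, 1,651 kg, £26,564.59):
Base rate for 4663.13.55 is £4.84/kg.
Additional duty on 4663.13.55 from Farena: +60.5% ad valorem. Applied ad valorem rate = 60.5%.
Duty = £26,564.59 × 60.5% + 1,651 × £4.84 = £24,062.42.
Total = £0.00 + £18,739.10 + £24,062.42 = £42,801.52.

£42,801.52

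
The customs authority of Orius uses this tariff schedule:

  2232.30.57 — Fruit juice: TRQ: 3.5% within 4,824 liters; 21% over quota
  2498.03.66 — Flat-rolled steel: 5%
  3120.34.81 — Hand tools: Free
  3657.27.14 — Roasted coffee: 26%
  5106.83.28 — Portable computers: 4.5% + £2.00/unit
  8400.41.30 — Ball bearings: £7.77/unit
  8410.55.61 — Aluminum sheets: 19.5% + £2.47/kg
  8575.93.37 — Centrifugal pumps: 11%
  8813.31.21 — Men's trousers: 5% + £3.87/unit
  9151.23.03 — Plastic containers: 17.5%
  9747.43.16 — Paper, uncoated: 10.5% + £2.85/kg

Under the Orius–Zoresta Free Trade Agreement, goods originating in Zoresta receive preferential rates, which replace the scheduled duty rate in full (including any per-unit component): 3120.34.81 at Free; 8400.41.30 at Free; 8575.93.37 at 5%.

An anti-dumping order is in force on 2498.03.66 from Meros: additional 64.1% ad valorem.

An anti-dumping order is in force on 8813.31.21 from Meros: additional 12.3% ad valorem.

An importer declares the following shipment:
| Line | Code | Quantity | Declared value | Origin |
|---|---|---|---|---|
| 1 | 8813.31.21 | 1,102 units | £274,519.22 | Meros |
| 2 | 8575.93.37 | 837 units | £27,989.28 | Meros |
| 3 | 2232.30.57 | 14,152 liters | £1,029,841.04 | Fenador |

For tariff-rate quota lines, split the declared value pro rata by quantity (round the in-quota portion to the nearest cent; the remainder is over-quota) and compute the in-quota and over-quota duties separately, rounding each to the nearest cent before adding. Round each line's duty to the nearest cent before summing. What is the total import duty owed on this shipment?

Line 1 (8813.31.21, Meros, 1,102 units, £274,519.22):
Base rate for 8813.31.21 is 5% + £3.87/unit.
Additional duty on 8813.31.21 from Meros: +12.3%. Applied ad valorem rate: 5% + 12.3% = 17.3%.
Duty = £274,519.22 × 17.3% + 1,102 × £3.87 = £51,756.57.
Line 2 (8575.93.37, Meros, 837 units, £27,989.28):
Base rate for 8575.93.37 is 11%.
8575.93.37 has an FTA preferential rate, but origin Meros is not Zoresta; base rate stands.
Duty = £27,989.28 × 11% = £3,078.82.
Line 3 (2232.30.57, Fenador, 14,152 liters, £1,029,841.04):
Code 2232.30.57 is under a tariff-rate quota (threshold 4,824 liters). In-quota: 4,824 liters at 3.5%; over-quota: 9,328 liters at 21%.
Pro-rata value split: in-quota = £1,029,841.04 × 4,824/14,152 = £351,042.48; over-quota = £1,029,841.04 − £351,042.48 = £678,798.56.
In-quota duty = £351,042.48 × 3.5% = £12,286.49. Over-quota duty = £678,798.56 × 21% = £142,547.70.
Line duty = £12,286.49 + £142,547.70 = £154,834.19.
Total = £51,756.57 + £3,078.82 + £154,834.19 = £209,669.58.

£209,669.58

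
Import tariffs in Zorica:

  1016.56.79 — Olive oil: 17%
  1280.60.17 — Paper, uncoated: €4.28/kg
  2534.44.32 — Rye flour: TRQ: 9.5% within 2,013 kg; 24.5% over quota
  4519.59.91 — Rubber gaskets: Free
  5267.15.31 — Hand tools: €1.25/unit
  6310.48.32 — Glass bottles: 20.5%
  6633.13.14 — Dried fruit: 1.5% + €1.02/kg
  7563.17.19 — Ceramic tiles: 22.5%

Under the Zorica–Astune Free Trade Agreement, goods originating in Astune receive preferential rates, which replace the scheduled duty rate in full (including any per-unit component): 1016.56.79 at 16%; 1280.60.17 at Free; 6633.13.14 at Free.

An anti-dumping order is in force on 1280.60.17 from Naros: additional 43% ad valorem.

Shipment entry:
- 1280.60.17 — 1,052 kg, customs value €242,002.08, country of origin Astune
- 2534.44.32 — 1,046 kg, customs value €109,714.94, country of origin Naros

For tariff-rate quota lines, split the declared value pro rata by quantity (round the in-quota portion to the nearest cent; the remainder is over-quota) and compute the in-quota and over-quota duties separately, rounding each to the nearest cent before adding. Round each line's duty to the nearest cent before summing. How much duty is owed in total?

€10,422.92

Line 1 (1280.60.17, Astune, 1,052 kg, €242,002.08):
Base rate for 1280.60.17 is €4.28/kg.
Origin Astune qualifies under the Zorica–Astune agreement and 1280.60.17 is covered: preferential rate Free applies instead.
The additional-duty order on 1280.60.17 targets Naros, not Astune; it does not apply.
Duty = €242,002.08 × 0% = €0.00.
Line 2 (2534.44.32, Naros, 1,046 kg, €109,714.94):
Code 2534.44.32 is under a tariff-rate quota (threshold 2,013 kg). Quantity 1,046 kg is within the quota, so the in-quota rate 9.5% applies to the full value.
Duty = €109,714.94 × 9.5% = €10,422.92.
Total = €0.00 + €10,422.92 = €10,422.92.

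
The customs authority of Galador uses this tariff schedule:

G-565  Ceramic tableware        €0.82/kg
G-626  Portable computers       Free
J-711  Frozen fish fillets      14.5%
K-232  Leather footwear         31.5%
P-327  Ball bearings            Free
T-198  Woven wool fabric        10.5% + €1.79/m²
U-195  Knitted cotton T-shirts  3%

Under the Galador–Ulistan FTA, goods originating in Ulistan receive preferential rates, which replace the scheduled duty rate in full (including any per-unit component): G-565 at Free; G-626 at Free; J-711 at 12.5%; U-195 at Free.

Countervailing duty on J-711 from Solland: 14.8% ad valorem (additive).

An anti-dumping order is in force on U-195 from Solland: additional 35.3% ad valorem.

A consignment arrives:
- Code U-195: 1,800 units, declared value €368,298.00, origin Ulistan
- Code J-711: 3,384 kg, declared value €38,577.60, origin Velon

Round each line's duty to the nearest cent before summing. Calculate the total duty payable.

Line 1 (U-195, Ulistan, 1,800 units, €368,298.00):
Base rate for U-195 is 3%.
Origin Ulistan qualifies under the Galador–Ulistan agreement and U-195 is covered: preferential rate Free applies instead.
The additional-duty order on U-195 targets Solland, not Ulistan; it does not apply.
Duty = €368,298.00 × 0% = €0.00.
Line 2 (J-711, Velon, 3,384 kg, €38,577.60):
Base rate for J-711 is 14.5%.
J-711 has an FTA preferential rate, but origin Velon is not Ulistan; base rate stands.
The additional-duty order on J-711 targets Solland, not Velon; it does not apply.
Duty = €38,577.60 × 14.5% = €5,593.75.
Total = €0.00 + €5,593.75 = €5,593.75.

€5,593.75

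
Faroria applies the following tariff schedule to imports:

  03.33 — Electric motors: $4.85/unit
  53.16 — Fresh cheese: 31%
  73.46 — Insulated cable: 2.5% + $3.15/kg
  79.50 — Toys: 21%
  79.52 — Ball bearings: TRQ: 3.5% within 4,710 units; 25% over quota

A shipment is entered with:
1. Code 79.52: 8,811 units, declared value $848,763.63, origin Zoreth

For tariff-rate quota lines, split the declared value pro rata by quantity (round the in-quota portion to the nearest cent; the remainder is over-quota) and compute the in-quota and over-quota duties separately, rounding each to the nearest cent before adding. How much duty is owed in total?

$114,642.33

Line 1 (79.52, Zoreth, 8,811 units, $848,763.63):
Code 79.52 is under a tariff-rate quota (threshold 4,710 units). In-quota: 4,710 units at 3.5%; over-quota: 4,101 units at 25%.
Pro-rata value split: in-quota = $848,763.63 × 4,710/8,811 = $453,714.30; over-quota = $848,763.63 − $453,714.30 = $395,049.33.
In-quota duty = $453,714.30 × 3.5% = $15,880.00. Over-quota duty = $395,049.33 × 25% = $98,762.33.
Line duty = $15,880.00 + $98,762.33 = $114,642.33.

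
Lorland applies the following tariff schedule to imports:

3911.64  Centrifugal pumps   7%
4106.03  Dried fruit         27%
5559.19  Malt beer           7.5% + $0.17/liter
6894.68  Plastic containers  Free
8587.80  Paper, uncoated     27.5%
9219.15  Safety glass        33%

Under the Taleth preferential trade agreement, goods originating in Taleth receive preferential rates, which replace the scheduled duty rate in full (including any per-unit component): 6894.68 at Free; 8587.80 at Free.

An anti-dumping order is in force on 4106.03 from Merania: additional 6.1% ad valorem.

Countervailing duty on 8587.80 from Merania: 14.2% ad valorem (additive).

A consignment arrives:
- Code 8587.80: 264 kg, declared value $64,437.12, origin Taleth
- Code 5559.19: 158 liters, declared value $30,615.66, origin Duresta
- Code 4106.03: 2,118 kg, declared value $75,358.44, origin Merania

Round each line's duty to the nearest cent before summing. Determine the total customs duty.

Line 1 (8587.80, Taleth, 264 kg, $64,437.12):
Base rate for 8587.80 is 27.5%.
Origin Taleth qualifies under the Lorland–Taleth agreement and 8587.80 is covered: preferential rate Free applies instead.
The additional-duty order on 8587.80 targets Merania, not Taleth; it does not apply.
Duty = $64,437.12 × 0% = $0.00.
Line 2 (5559.19, Duresta, 158 liters, $30,615.66):
Base rate for 5559.19 is 7.5% + $0.17/liter.
Duty = $30,615.66 × 7.5% + 158 × $0.17 = $2,323.03.
Line 3 (4106.03, Merania, 2,118 kg, $75,358.44):
Base rate for 4106.03 is 27%.
Additional duty on 4106.03 from Merania: +6.1%. Applied ad valorem rate: 27% + 6.1% = 33.1%.
Duty = $75,358.44 × 33.1% = $24,943.64.
Total = $0.00 + $2,323.03 + $24,943.64 = $27,266.67.

$27,266.67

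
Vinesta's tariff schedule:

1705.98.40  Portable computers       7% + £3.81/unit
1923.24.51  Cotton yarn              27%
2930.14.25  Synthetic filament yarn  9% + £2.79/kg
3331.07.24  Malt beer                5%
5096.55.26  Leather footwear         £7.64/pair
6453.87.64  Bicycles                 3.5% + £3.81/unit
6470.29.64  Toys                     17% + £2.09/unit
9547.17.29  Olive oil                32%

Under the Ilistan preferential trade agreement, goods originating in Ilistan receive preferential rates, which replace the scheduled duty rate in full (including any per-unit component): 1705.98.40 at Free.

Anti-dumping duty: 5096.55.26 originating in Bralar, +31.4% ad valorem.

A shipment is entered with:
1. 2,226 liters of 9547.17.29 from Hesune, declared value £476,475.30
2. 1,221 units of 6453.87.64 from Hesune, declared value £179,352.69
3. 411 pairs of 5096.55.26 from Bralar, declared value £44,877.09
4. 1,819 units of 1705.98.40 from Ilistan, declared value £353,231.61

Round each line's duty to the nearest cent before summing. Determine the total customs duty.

£180,632.90

Line 1 (9547.17.29, Hesune, 2,226 liters, £476,475.30):
Base rate for 9547.17.29 is 32%.
Duty = £476,475.30 × 32% = £152,472.10.
Line 2 (6453.87.64, Hesune, 1,221 units, £179,352.69):
Base rate for 6453.87.64 is 3.5% + £3.81/unit.
Duty = £179,352.69 × 3.5% + 1,221 × £3.81 = £10,929.35.
Line 3 (5096.55.26, Bralar, 411 pairs, £44,877.09):
Base rate for 5096.55.26 is £7.64/pair.
Additional duty on 5096.55.26 from Bralar: +31.4% ad valorem. Applied ad valorem rate = 31.4%.
Duty = £44,877.09 × 31.4% + 411 × £7.64 = £17,231.45.
Line 4 (1705.98.40, Ilistan, 1,819 units, £353,231.61):
Base rate for 1705.98.40 is 7% + £3.81/unit.
Origin Ilistan qualifies under the Vinesta–Ilistan agreement and 1705.98.40 is covered: preferential rate Free applies instead.
Duty = £353,231.61 × 0% = £0.00.
Total = £152,472.10 + £10,929.35 + £17,231.45 + £0.00 = £180,632.90.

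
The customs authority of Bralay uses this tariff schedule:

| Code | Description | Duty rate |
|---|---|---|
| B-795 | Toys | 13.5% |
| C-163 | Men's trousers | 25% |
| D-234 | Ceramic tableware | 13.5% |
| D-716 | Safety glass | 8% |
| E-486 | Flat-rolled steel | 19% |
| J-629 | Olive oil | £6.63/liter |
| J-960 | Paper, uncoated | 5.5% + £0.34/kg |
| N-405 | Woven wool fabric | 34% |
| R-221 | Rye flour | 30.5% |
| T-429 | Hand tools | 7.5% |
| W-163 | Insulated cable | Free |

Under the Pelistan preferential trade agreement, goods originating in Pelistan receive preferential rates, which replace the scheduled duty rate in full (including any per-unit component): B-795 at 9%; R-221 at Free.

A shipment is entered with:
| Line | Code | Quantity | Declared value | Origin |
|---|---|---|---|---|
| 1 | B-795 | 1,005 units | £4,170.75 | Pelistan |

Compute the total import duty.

£375.37

Line 1 (B-795, Pelistan, 1,005 units, £4,170.75):
Base rate for B-795 is 13.5%.
Origin Pelistan qualifies under the Bralay–Pelistan agreement and B-795 is covered: preferential rate 9% applies instead.
Duty = £4,170.75 × 9% = £375.37.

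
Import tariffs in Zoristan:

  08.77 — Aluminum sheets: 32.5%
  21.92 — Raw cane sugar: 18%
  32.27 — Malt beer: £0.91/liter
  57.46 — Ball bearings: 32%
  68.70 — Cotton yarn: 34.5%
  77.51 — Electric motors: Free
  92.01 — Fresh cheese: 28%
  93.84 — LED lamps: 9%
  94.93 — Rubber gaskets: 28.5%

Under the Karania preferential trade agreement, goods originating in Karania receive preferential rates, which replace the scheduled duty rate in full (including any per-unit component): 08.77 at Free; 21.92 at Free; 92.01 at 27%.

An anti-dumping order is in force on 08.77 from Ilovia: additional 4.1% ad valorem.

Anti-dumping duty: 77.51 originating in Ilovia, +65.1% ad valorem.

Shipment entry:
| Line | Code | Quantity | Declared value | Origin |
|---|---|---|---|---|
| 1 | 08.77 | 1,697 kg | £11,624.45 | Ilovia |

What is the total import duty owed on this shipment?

Line 1 (08.77, Ilovia, 1,697 kg, £11,624.45):
Base rate for 08.77 is 32.5%.
08.77 has an FTA preferential rate, but origin Ilovia is not Karania; base rate stands.
Additional duty on 08.77 from Ilovia: +4.1%. Applied ad valorem rate: 32.5% + 4.1% = 36.6%.
Duty = £11,624.45 × 36.6% = £4,254.55.

£4,254.55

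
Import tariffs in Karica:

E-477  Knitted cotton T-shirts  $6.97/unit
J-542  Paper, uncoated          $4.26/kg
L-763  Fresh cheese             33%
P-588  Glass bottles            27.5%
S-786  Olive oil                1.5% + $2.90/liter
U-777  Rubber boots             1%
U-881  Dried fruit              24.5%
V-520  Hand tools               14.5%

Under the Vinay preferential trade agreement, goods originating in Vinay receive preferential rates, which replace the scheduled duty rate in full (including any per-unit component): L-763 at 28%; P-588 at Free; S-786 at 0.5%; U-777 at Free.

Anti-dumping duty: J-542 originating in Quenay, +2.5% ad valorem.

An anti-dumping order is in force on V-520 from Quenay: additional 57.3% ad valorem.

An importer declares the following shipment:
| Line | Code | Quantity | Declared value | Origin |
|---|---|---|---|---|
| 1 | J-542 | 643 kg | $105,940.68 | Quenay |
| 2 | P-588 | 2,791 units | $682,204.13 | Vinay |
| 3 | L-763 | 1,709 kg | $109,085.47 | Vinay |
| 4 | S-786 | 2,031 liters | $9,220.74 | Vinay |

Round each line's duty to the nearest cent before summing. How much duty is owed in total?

$35,977.73

Line 1 (J-542, Quenay, 643 kg, $105,940.68):
Base rate for J-542 is $4.26/kg.
Additional duty on J-542 from Quenay: +2.5% ad valorem. Applied ad valorem rate = 2.5%.
Duty = $105,940.68 × 2.5% + 643 × $4.26 = $5,387.70.
Line 2 (P-588, Vinay, 2,791 units, $682,204.13):
Base rate for P-588 is 27.5%.
Origin Vinay qualifies under the Karica–Vinay agreement and P-588 is covered: preferential rate Free applies instead.
Duty = $682,204.13 × 0% = $0.00.
Line 3 (L-763, Vinay, 1,709 kg, $109,085.47):
Base rate for L-763 is 33%.
Origin Vinay qualifies under the Karica–Vinay agreement and L-763 is covered: preferential rate 28% applies instead.
Duty = $109,085.47 × 28% = $30,543.93.
Line 4 (S-786, Vinay, 2,031 liters, $9,220.74):
Base rate for S-786 is 1.5% + $2.90/liter.
Origin Vinay qualifies under the Karica–Vinay agreement and S-786 is covered: preferential rate 0.5% applies instead.
Duty = $9,220.74 × 0.5% = $46.10.
Total = $5,387.70 + $0.00 + $30,543.93 + $46.10 = $35,977.73.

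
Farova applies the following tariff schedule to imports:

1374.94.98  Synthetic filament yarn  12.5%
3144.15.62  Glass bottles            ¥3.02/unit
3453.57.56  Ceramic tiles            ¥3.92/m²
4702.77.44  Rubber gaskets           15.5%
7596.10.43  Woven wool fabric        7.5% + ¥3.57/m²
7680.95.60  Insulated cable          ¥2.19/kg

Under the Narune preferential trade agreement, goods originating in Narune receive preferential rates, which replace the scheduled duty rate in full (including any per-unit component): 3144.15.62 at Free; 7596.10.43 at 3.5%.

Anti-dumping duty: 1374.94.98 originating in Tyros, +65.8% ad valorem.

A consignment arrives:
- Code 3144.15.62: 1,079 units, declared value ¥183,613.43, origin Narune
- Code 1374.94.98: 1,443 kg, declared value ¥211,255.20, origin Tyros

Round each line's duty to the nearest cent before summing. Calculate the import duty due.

¥165,412.82

Line 1 (3144.15.62, Narune, 1,079 units, ¥183,613.43):
Base rate for 3144.15.62 is ¥3.02/unit.
Origin Narune qualifies under the Farova–Narune agreement and 3144.15.62 is covered: preferential rate Free applies instead.
Duty = ¥183,613.43 × 0% = ¥0.00.
Line 2 (1374.94.98, Tyros, 1,443 kg, ¥211,255.20):
Base rate for 1374.94.98 is 12.5%.
Additional duty on 1374.94.98 from Tyros: +65.8%. Applied ad valorem rate: 12.5% + 65.8% = 78.3%.
Duty = ¥211,255.20 × 78.3% = ¥165,412.82.
Total = ¥0.00 + ¥165,412.82 = ¥165,412.82.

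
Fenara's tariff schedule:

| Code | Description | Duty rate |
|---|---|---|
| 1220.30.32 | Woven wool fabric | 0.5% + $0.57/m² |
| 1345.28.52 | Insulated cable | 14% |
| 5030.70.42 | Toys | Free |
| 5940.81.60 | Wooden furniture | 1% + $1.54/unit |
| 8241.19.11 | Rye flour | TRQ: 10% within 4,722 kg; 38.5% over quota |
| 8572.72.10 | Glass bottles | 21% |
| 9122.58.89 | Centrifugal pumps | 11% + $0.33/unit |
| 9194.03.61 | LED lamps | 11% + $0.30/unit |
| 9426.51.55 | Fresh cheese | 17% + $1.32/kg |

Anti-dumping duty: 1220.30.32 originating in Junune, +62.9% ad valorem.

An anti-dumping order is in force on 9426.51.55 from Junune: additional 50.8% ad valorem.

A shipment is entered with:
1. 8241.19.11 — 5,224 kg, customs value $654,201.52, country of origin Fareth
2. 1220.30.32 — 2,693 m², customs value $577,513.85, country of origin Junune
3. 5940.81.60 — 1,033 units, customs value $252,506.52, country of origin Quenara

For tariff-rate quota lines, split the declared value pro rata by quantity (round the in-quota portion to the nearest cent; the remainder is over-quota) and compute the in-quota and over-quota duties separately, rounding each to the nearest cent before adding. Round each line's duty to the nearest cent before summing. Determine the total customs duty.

Line 1 (8241.19.11, Fareth, 5,224 kg, $654,201.52):
Code 8241.19.11 is under a tariff-rate quota (threshold 4,722 kg). In-quota: 4,722 kg at 10%; over-quota: 502 kg at 38.5%.
Pro-rata value split: in-quota = $654,201.52 × 4,722/5,224 = $591,336.06; over-quota = $654,201.52 − $591,336.06 = $62,865.46.
In-quota duty = $591,336.06 × 10% = $59,133.61. Over-quota duty = $62,865.46 × 38.5% = $24,203.20.
Line duty = $59,133.61 + $24,203.20 = $83,336.81.
Line 2 (1220.30.32, Junune, 2,693 m², $577,513.85):
Base rate for 1220.30.32 is 0.5% + $0.57/m².
Additional duty on 1220.30.32 from Junune: +62.9%. Applied ad valorem rate: 0.5% + 62.9% = 63.4%.
Duty = $577,513.85 × 63.4% + 2,693 × $0.57 = $367,678.79.
Line 3 (5940.81.60, Quenara, 1,033 units, $252,506.52):
Base rate for 5940.81.60 is 1% + $1.54/unit.
Duty = $252,506.52 × 1% + 1,033 × $1.54 = $4,115.89.
Total = $83,336.81 + $367,678.79 + $4,115.89 = $455,131.49.

$455,131.49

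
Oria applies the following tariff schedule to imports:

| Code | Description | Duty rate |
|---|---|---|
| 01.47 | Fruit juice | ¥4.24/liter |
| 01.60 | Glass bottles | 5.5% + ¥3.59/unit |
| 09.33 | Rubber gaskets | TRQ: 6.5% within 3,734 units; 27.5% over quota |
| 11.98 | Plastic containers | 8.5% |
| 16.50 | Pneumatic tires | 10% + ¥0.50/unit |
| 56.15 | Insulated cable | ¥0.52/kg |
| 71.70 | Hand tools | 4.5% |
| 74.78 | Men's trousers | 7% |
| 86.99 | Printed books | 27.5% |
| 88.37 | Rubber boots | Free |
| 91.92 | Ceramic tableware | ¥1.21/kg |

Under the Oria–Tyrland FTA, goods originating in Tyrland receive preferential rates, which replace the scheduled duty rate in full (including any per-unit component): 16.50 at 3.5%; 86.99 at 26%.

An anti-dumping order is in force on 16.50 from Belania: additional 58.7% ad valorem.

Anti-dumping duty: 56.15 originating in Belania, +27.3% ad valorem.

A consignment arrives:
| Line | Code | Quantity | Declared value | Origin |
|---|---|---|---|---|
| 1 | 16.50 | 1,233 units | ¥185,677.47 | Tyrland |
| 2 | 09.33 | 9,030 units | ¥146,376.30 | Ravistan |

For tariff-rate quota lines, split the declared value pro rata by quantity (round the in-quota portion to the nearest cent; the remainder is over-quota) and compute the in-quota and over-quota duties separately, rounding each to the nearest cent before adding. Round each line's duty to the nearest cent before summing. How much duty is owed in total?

Line 1 (16.50, Tyrland, 1,233 units, ¥185,677.47):
Base rate for 16.50 is 10% + ¥0.50/unit.
Origin Tyrland qualifies under the Oria–Tyrland agreement and 16.50 is covered: preferential rate 3.5% applies instead.
The additional-duty order on 16.50 targets Belania, not Tyrland; it does not apply.
Duty = ¥185,677.47 × 3.5% = ¥6,498.71.
Line 2 (09.33, Ravistan, 9,030 units, ¥146,376.30):
Code 09.33 is under a tariff-rate quota (threshold 3,734 units). In-quota: 3,734 units at 6.5%; over-quota: 5,296 units at 27.5%.
Pro-rata value split: in-quota = ¥146,376.30 × 3,734/9,030 = ¥60,528.14; over-quota = ¥146,376.30 − ¥60,528.14 = ¥85,848.16.
In-quota duty = ¥60,528.14 × 6.5% = ¥3,934.33. Over-quota duty = ¥85,848.16 × 27.5% = ¥23,608.24.
Line duty = ¥3,934.33 + ¥23,608.24 = ¥27,542.57.
Total = ¥6,498.71 + ¥27,542.57 = ¥34,041.28.

¥34,041.28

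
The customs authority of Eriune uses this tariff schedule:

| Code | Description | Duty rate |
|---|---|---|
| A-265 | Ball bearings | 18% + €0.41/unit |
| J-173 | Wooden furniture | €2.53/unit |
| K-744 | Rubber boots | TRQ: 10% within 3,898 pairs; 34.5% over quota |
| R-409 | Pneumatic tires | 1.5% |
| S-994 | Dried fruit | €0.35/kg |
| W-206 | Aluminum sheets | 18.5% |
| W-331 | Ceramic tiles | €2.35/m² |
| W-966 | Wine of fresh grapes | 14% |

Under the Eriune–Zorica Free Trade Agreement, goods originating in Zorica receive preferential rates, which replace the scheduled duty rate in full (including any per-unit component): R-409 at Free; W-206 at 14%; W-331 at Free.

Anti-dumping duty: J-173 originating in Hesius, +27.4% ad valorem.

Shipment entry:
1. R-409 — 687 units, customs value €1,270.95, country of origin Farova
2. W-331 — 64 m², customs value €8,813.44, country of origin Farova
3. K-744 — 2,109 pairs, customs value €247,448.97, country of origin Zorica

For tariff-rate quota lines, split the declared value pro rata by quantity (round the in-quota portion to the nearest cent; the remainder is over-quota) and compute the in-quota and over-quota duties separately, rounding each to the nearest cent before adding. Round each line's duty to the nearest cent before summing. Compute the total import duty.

€24,914.36

Line 1 (R-409, Farova, 687 units, €1,270.95):
Base rate for R-409 is 1.5%.
R-409 has an FTA preferential rate, but origin Farova is not Zorica; base rate stands.
Duty = €1,270.95 × 1.5% = €19.06.
Line 2 (W-331, Farova, 64 m², €8,813.44):
Base rate for W-331 is €2.35/m².
W-331 has an FTA preferential rate, but origin Farova is not Zorica; base rate stands.
Duty = 64 × €2.35 = €150.40.
Line 3 (K-744, Zorica, 2,109 pairs, €247,448.97):
Code K-744 is under a tariff-rate quota (threshold 3,898 pairs). Quantity 2,109 pairs is within the quota, so the in-quota rate 10% applies to the full value.
Duty = €247,448.97 × 10% = €24,744.90.
Total = €19.06 + €150.40 + €24,744.90 = €24,914.36.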